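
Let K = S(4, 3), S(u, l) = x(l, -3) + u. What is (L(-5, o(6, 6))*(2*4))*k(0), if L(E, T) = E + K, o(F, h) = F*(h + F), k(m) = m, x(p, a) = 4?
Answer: 0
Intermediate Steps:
S(u, l) = 4 + u
K = 8 (K = 4 + 4 = 8)
o(F, h) = F*(F + h)
L(E, T) = 8 + E (L(E, T) = E + 8 = 8 + E)
(L(-5, o(6, 6))*(2*4))*k(0) = ((8 - 5)*(2*4))*0 = (3*8)*0 = 24*0 = 0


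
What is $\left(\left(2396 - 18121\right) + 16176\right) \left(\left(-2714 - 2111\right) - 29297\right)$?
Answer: $-15389022$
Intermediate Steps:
$\left(\left(2396 - 18121\right) + 16176\right) \left(\left(-2714 - 2111\right) - 29297\right) = \left(\left(2396 - 18121\right) + 16176\right) \left(-4825 - 29297\right) = \left(-15725 + 16176\right) \left(-34122\right) = 451 \left(-34122\right) = -15389022$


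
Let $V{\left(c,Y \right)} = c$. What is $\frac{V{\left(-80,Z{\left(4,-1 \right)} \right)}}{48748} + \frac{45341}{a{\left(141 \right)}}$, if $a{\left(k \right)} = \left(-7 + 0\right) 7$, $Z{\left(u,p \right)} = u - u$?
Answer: $- \frac{78938821}{85309} \approx -925.33$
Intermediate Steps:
$Z{\left(u,p \right)} = 0$
$a{\left(k \right)} = -49$ ($a{\left(k \right)} = \left(-7\right) 7 = -49$)
$\frac{V{\left(-80,Z{\left(4,-1 \right)} \right)}}{48748} + \frac{45341}{a{\left(141 \right)}} = - \frac{80}{48748} + \frac{45341}{-49} = \left(-80\right) \frac{1}{48748} + 45341 \left(- \frac{1}{49}\right) = - \frac{20}{12187} - \frac{45341}{49} = - \frac{78938821}{85309}$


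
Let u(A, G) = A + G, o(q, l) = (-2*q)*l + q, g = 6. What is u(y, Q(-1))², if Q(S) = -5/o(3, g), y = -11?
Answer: 128164/1089 ≈ 117.69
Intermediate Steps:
o(q, l) = q - 2*l*q (o(q, l) = -2*l*q + q = q - 2*l*q)
Q(S) = 5/33 (Q(S) = -5*1/(3*(1 - 2*6)) = -5*1/(3*(1 - 12)) = -5/(3*(-11)) = -5/(-33) = -5*(-1/33) = 5/33)
u(y, Q(-1))² = (-11 + 5/33)² = (-358/33)² = 128164/1089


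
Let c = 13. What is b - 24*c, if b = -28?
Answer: -340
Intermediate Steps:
b - 24*c = -28 - 24*13 = -28 - 312 = -340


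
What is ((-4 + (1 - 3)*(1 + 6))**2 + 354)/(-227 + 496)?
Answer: 678/269 ≈ 2.5204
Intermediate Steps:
((-4 + (1 - 3)*(1 + 6))**2 + 354)/(-227 + 496) = ((-4 - 2*7)**2 + 354)/269 = ((-4 - 14)**2 + 354)*(1/269) = ((-18)**2 + 354)*(1/269) = (324 + 354)*(1/269) = 678*(1/269) = 678/269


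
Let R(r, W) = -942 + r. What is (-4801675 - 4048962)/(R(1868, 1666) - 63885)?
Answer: 8850637/62959 ≈ 140.58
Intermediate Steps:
(-4801675 - 4048962)/(R(1868, 1666) - 63885) = (-4801675 - 4048962)/((-942 + 1868) - 63885) = -8850637/(926 - 63885) = -8850637/(-62959) = -8850637*(-1/62959) = 8850637/62959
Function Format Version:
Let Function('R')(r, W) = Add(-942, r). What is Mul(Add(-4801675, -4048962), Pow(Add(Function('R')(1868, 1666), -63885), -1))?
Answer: Rational(8850637, 62959) ≈ 140.58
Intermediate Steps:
Mul(Add(-4801675, -4048962), Pow(Add(Function('R')(1868, 1666), -63885), -1)) = Mul(Add(-4801675, -4048962), Pow(Add(Add(-942, 1868), -63885), -1)) = Mul(-8850637, Pow(Add(926, -63885), -1)) = Mul(-8850637, Pow(-62959, -1)) = Mul(-8850637, Rational(-1, 62959)) = Rational(8850637, 62959)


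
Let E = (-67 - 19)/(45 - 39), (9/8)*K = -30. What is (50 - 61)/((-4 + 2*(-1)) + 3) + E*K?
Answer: 3473/9 ≈ 385.89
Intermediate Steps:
K = -80/3 (K = (8/9)*(-30) = -80/3 ≈ -26.667)
E = -43/3 (E = -86/6 = -86*1/6 = -43/3 ≈ -14.333)
(50 - 61)/((-4 + 2*(-1)) + 3) + E*K = (50 - 61)/((-4 + 2*(-1)) + 3) - 43/3*(-80/3) = -11/((-4 - 2) + 3) + 3440/9 = -11/(-6 + 3) + 3440/9 = -11/(-3) + 3440/9 = -11*(-1/3) + 3440/9 = 11/3 + 3440/9 = 3473/9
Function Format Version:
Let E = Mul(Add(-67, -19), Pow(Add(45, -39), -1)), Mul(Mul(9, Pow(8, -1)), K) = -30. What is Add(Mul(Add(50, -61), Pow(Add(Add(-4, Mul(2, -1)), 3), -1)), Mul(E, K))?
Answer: Rational(3473, 9) ≈ 385.89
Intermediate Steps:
K = Rational(-80, 3) (K = Mul(Rational(8, 9), -30) = Rational(-80, 3) ≈ -26.667)
E = Rational(-43, 3) (E = Mul(-86, Pow(6, -1)) = Mul(-86, Rational(1, 6)) = Rational(-43, 3) ≈ -14.333)
Add(Mul(Add(50, -61), Pow(Add(Add(-4, Mul(2, -1)), 3), -1)), Mul(E, K)) = Add(Mul(Add(50, -61), Pow(Add(Add(-4, Mul(2, -1)), 3), -1)), Mul(Rational(-43, 3), Rational(-80, 3))) = Add(Mul(-11, Pow(Add(Add(-4, -2), 3), -1)), Rational(3440, 9)) = Add(Mul(-11, Pow(Add(-6, 3), -1)), Rational(3440, 9)) = Add(Mul(-11, Pow(-3, -1)), Rational(3440, 9)) = Add(Mul(-11, Rational(-1, 3)), Rational(3440, 9)) = Add(Rational(11, 3), Rational(3440, 9)) = Rational(3473, 9)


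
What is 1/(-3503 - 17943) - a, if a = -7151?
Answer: 153360345/21446 ≈ 7151.0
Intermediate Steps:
1/(-3503 - 17943) - a = 1/(-3503 - 17943) - 1*(-7151) = 1/(-21446) + 7151 = -1/21446 + 7151 = 153360345/21446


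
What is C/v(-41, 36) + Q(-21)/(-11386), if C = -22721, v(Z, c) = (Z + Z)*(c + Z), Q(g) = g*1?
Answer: -64673174/1167065 ≈ -55.415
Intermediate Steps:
Q(g) = g
v(Z, c) = 2*Z*(Z + c) (v(Z, c) = (2*Z)*(Z + c) = 2*Z*(Z + c))
C/v(-41, 36) + Q(-21)/(-11386) = -22721*(-1/(82*(-41 + 36))) - 21/(-11386) = -22721/(2*(-41)*(-5)) - 21*(-1/11386) = -22721/410 + 21/11386 = -64673174/1167065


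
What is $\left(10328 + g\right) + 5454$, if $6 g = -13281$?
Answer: $\frac{27137}{2} \approx 13569.0$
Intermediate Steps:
$g = - \frac{4427}{2}$ ($g = \frac{1}{6} \left(-13281\right) = - \frac{4427}{2} \approx -2213.5$)
$\left(10328 + g\right) + 5454 = \left(10328 - \frac{4427}{2}\right) + 5454 = \frac{16229}{2} + 5454 = \frac{27137}{2}$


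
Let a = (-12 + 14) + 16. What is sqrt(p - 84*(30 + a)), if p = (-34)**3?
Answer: 2*I*sqrt(10834) ≈ 208.17*I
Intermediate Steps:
p = -39304
a = 18 (a = 2 + 16 = 18)
sqrt(p - 84*(30 + a)) = sqrt(-39304 - 84*(30 + 18)) = sqrt(-39304 - 84*48) = sqrt(-39304 - 4032) = sqrt(-43336) = 2*I*sqrt(10834)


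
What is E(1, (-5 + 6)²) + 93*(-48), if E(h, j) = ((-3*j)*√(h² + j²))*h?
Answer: -4464 - 3*√2 ≈ -4468.2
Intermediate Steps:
E(h, j) = -3*h*j*√(h² + j²) (E(h, j) = (-3*j*√(h² + j²))*h = -3*h*j*√(h² + j²))
E(1, (-5 + 6)²) + 93*(-48) = -3*1*(-5 + 6)²*√(1² + ((-5 + 6)²)²) + 93*(-48) = -3*1*1²*√(1 + (1²)²) - 4464 = -3*1*1*√(1 + 1²) - 4464 = -3*1*1*√(1 + 1) - 4464 = -3*1*1*√2 - 4464 = -3*√2 - 4464 = -4464 - 3*√2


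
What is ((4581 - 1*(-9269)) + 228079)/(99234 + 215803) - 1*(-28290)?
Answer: 8912638659/315037 ≈ 28291.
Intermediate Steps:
((4581 - 1*(-9269)) + 228079)/(99234 + 215803) - 1*(-28290) = ((4581 + 9269) + 228079)/315037 + 28290 = (13850 + 228079)*(1/315037) + 28290 = 241929*(1/315037) + 28290 = 241929/315037 + 28290 = 8912638659/315037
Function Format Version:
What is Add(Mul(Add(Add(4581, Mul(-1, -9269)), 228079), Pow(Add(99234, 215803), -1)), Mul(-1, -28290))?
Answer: Rational(8912638659, 315037) ≈ 28291.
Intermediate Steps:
Add(Mul(Add(Add(4581, Mul(-1, -9269)), 228079), Pow(Add(99234, 215803), -1)), Mul(-1, -28290)) = Add(Mul(Add(Add(4581, 9269), 228079), Pow(315037, -1)), 28290) = Add(Mul(Add(13850, 228079), Rational(1, 315037)), 28290) = Add(Mul(241929, Rational(1, 315037)), 28290) = Add(Rational(241929, 315037), 28290) = Rational(8912638659, 315037)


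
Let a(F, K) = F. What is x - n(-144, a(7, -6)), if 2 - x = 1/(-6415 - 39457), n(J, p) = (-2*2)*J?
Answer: -26330527/45872 ≈ -574.00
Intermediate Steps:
n(J, p) = -4*J
x = 91745/45872 (x = 2 - 1/(-6415 - 39457) = 2 - 1/(-45872) = 2 - 1*(-1/45872) = 2 + 1/45872 = 91745/45872 ≈ 2.0000)
x - n(-144, a(7, -6)) = 91745/45872 - (-4)*(-144) = 91745/45872 - 1*576 = 91745/45872 - 576 = -26330527/45872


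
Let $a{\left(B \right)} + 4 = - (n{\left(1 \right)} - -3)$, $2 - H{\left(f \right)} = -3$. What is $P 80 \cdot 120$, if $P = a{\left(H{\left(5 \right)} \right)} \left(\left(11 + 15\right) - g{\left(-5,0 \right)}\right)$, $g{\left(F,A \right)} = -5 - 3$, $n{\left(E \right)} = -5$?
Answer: $-652800$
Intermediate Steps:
$g{\left(F,A \right)} = -8$
$H{\left(f \right)} = 5$ ($H{\left(f \right)} = 2 - -3 = 2 + 3 = 5$)
$a{\left(B \right)} = -2$ ($a{\left(B \right)} = -4 - \left(-5 - -3\right) = -4 - \left(-5 + 3\right) = -4 - -2 = -4 + 2 = -2$)
$P = -68$ ($P = - 2 \left(\left(11 + 15\right) - -8\right) = - 2 \left(26 + 8\right) = \left(-2\right) 34 = -68$)
$P 80 \cdot 120 = \left(-68\right) 80 \cdot 120 = \left(-5440\right) 120 = -652800$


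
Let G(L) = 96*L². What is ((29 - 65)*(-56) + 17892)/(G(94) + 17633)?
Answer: 19908/865889 ≈ 0.022991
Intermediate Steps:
((29 - 65)*(-56) + 17892)/(G(94) + 17633) = ((29 - 65)*(-56) + 17892)/(96*94² + 17633) = (-36*(-56) + 17892)/(96*8836 + 17633) = (2016 + 17892)/(848256 + 17633) = 19908/865889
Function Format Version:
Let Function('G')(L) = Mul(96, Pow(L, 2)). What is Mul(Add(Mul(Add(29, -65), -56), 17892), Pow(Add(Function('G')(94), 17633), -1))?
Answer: Rational(19908, 865889) ≈ 0.022991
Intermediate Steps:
Mul(Add(Mul(Add(29, -65), -56), 17892), Pow(Add(Function('G')(94), 17633), -1)) = Mul(Add(Mul(Add(29, -65), -56), 17892), Pow(Add(Mul(96, Pow(94, 2)), 17633), -1)) = Mul(Add(Mul(-36, -56), 17892), Pow(Add(Mul(96, 8836), 17633), -1)) = Mul(Add(2016, 17892), Pow(Add(848256, 17633), -1)) = Mul(19908, Pow(865889, -1)) = Mul(19908, Rational(1, 865889)) = Rational(19908, 865889)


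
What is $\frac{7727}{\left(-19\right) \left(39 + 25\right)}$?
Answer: $- \frac{7727}{1216} \approx -6.3544$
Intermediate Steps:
$\frac{7727}{\left(-19\right) \left(39 + 25\right)} = \frac{7727}{\left(-19\right) 64} = \frac{7727}{-1216} = 7727 \left(- \frac{1}{1216}\right) = - \frac{7727}{1216}$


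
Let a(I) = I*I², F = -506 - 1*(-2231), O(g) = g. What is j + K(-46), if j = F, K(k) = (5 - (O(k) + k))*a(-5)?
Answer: -10400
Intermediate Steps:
F = 1725 (F = -506 + 2231 = 1725)
a(I) = I³
K(k) = -625 + 250*k (K(k) = (5 - (k + k))*(-5)³ = (5 - 2*k)*(-125) = -625 + 250*k)
j = 1725
j + K(-46) = 1725 + (-625 + 250*(-46)) = 1725 + (-625 - 11500) = 1725 - 12125 = -10400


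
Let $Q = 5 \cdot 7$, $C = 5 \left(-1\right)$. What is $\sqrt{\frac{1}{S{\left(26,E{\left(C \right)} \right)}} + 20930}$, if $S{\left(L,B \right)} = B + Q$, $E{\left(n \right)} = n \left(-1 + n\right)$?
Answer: $\frac{\sqrt{88429315}}{65} \approx 144.67$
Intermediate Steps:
$C = -5$
$Q = 35$
$S{\left(L,B \right)} = 35 + B$ ($S{\left(L,B \right)} = B + 35 = 35 + B$)
$\sqrt{\frac{1}{S{\left(26,E{\left(C \right)} \right)}} + 20930} = \sqrt{\frac{1}{35 - 5 \left(-1 - 5\right)} + 20930} = \sqrt{\frac{1}{35 - -30} + 20930} = \sqrt{\frac{1}{35 + 30} + 20930} = \sqrt{\frac{1}{65} + 20930} = \sqrt{\frac{1360451}{65}} = \frac{\sqrt{88429315}}{65}$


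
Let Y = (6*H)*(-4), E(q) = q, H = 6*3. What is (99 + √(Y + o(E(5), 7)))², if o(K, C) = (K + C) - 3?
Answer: 9378 + 594*I*√47 ≈ 9378.0 + 4072.3*I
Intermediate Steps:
H = 18
o(K, C) = -3 + C + K (o(K, C) = (C + K) - 3 = -3 + C + K)
Y = -432 (Y = (6*18)*(-4) = 108*(-4) = -432)
(99 + √(Y + o(E(5), 7)))² = (99 + √(-432 + (-3 + 7 + 5)))² = (99 + √(-432 + 9))² = (99 + √(-423))² = (99 + 3*I*√47)²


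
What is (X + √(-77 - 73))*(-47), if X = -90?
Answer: 4230 - 235*I*√6 ≈ 4230.0 - 575.63*I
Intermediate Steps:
(X + √(-77 - 73))*(-47) = (-90 + √(-77 - 73))*(-47) = (-90 + √(-150))*(-47) = (-90 + 5*I*√6)*(-47) = 4230 - 235*I*√6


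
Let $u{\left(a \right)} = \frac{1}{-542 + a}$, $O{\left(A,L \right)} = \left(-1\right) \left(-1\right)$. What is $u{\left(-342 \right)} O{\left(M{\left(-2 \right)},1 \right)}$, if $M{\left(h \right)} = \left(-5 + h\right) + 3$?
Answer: $- \frac{1}{884} \approx -0.0011312$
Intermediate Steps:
$M{\left(h \right)} = -2 + h$
$O{\left(A,L \right)} = 1$
$u{\left(-342 \right)} O{\left(M{\left(-2 \right)},1 \right)} = \frac{1}{-542 - 342} \cdot 1 = \frac{1}{-884} \cdot 1 = \left(- \frac{1}{884}\right) 1 = - \frac{1}{884}$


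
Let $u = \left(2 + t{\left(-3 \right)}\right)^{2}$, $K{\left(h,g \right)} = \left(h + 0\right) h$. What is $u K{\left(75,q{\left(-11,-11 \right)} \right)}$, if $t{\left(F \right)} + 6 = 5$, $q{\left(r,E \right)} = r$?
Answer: $5625$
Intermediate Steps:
$t{\left(F \right)} = -1$ ($t{\left(F \right)} = -6 + 5 = -1$)
$K{\left(h,g \right)} = h^{2}$ ($K{\left(h,g \right)} = h h = h^{2}$)
$u = 1$ ($u = \left(2 - 1\right)^{2} = 1^{2} = 1$)
$u K{\left(75,q{\left(-11,-11 \right)} \right)} = 1 \cdot 75^{2} = 1 \cdot 5625 = 5625$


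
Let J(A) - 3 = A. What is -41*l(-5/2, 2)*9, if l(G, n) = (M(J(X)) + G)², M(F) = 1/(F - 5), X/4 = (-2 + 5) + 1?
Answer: -106641/49 ≈ -2176.3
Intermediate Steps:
X = 16 (X = 4*((-2 + 5) + 1) = 4*(3 + 1) = 4*4 = 16)
J(A) = 3 + A
M(F) = 1/(-5 + F)
l(G, n) = (1/14 + G)² (l(G, n) = (1/(-5 + (3 + 16)) + G)² = (1/(-5 + 19) + G)² = (1/14 + G)²)
-41*l(-5/2, 2)*9 = -41*(1 + 14*(-5/2))²/196*9 = -41*(1 - 35)²/196*9 = -41*(-34)²/196*9 = -41*1156/196*9 = -41*289/49*9 = -11849/49*9 = -106641/49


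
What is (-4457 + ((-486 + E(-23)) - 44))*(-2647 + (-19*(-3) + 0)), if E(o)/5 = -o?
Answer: 12618480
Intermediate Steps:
E(o) = -5*o (E(o) = 5*(-o) = -5*o)
(-4457 + ((-486 + E(-23)) - 44))*(-2647 + (-19*(-3) + 0)) = (-4457 + ((-486 - 5*(-23)) - 44))*(-2647 + (-19*(-3) + 0)) = (-4457 + ((-486 + 115) - 44))*(-2647 + (57 + 0)) = (-4457 + (-371 - 44))*(-2647 + 57) = (-4457 - 415)*(-2590) = -4872*(-2590) = 12618480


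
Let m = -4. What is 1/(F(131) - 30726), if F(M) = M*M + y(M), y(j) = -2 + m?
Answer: -1/13571 ≈ -7.3686e-5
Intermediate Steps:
y(j) = -6 (y(j) = -2 - 4 = -6)
F(M) = -6 + M² (F(M) = M*M - 6 = M² - 6 = -6 + M²)
1/(F(131) - 30726) = 1/((-6 + 131²) - 30726) = 1/((-6 + 17161) - 30726) = 1/(17155 - 30726) = 1/(-13571) = -1/13571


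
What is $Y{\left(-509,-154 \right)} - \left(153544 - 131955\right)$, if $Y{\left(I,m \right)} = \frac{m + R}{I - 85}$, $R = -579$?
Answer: $- \frac{12823133}{594} \approx -21588.0$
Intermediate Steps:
$Y{\left(I,m \right)} = \frac{-579 + m}{-85 + I}$ ($Y{\left(I,m \right)} = \frac{m - 579}{I - 85} = \frac{-579 + m}{-85 + I}$)
$Y{\left(-509,-154 \right)} - \left(153544 - 131955\right) = \frac{-579 - 154}{-85 - 509} - \left(153544 - 131955\right) = \frac{1}{-594} \left(-733\right) - \left(153544 - 131955\right) = \left(- \frac{1}{594}\right) \left(-733\right) - 21589 = \frac{733}{594} - 21589 = - \frac{12823133}{594}$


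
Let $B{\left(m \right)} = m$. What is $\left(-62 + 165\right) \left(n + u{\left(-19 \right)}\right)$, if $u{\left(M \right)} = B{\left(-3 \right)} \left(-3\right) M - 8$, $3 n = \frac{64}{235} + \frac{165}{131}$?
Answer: $- \frac{1697891758}{92355} \approx -18384.0$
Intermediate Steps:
$n = \frac{47159}{92355}$ ($n = \frac{\frac{64}{235} + \frac{165}{131}}{3} = \frac{1}{3} \cdot \frac{47159}{30785} = \frac{47159}{92355} \approx 0.51063$)
$u{\left(M \right)} = -8 + 9 M$ ($u{\left(M \right)} = \left(-3\right) \left(-3\right) M - 8 = 9 M - 8 = -8 + 9 M$)
$\left(-62 + 165\right) \left(n + u{\left(-19 \right)}\right) = \left(-62 + 165\right) \left(\frac{47159}{92355} + \left(-8 + 9 \left(-19\right)\right)\right) = 103 \left(\frac{47159}{92355} - 179\right) = 103 \left(- \frac{16484386}{92355}\right) = - \frac{1697891758}{92355}$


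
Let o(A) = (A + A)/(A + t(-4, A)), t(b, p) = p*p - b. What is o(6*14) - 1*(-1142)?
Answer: 1019827/893 ≈ 1142.0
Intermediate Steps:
t(b, p) = p**2 - b
o(A) = 2*A/(4 + A + A**2) (o(A) = (A + A)/(A + (A**2 - 1*(-4))) = (2*A)/(A + (A**2 + 4)) = (2*A)/(A + (4 + A**2)) = (2*A)/(4 + A + A**2) = 2*A/(4 + A + A**2))
o(6*14) - 1*(-1142) = 2*(6*14)/(4 + 6*14 + (6*14)**2) - 1*(-1142) = 2*84/(4 + 84 + 84**2) + 1142 = 2*84/(4 + 84 + 7056) + 1142 = 2*84/7144 + 1142 = 2*84*(1/7144) + 1142 = 21/893 + 1142 = 1019827/893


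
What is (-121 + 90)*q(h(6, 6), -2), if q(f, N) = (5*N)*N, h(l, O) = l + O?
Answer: -620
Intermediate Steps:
h(l, O) = O + l
q(f, N) = 5*N²
(-121 + 90)*q(h(6, 6), -2) = (-121 + 90)*(5*(-2)²) = -155*4 = -31*20 = -620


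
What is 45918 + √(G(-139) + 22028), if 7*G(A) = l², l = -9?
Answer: 45918 + √1079939/7 ≈ 46066.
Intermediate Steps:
G(A) = 81/7 (G(A) = (⅐)*(-9)² = (⅐)*81 = 81/7)
45918 + √(G(-139) + 22028) = 45918 + √(81/7 + 22028) = 45918 + √(154277/7) = 45918 + √1079939/7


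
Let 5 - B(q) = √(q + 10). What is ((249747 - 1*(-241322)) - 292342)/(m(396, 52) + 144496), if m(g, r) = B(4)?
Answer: 4102321461/2982934141 + 198727*√14/20880538987 ≈ 1.3753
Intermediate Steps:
B(q) = 5 - √(10 + q) (B(q) = 5 - √(q + 10) = 5 - √(10 + q))
m(g, r) = 5 - √14 (m(g, r) = 5 - √(10 + 4) = 5 - √14)
((249747 - 1*(-241322)) - 292342)/(m(396, 52) + 144496) = ((249747 - 1*(-241322)) - 292342)/((5 - √14) + 144496) = ((249747 + 241322) - 292342)/(144501 - √14) = (491069 - 292342)/(144501 - √14) = 198727/(144501 - √14)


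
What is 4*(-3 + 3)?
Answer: 0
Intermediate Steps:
4*(-3 + 3) = 4*0 = 0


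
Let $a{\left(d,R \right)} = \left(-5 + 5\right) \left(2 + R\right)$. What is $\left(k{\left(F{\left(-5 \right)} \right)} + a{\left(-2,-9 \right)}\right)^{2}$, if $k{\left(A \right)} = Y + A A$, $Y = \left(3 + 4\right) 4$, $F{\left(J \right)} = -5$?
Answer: $2809$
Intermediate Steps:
$Y = 28$ ($Y = 7 \cdot 4 = 28$)
$a{\left(d,R \right)} = 0$ ($a{\left(d,R \right)} = 0 \left(2 + R\right) = 0$)
$k{\left(A \right)} = 28 + A^{2}$ ($k{\left(A \right)} = 28 + A A = 28 + A^{2}$)
$\left(k{\left(F{\left(-5 \right)} \right)} + a{\left(-2,-9 \right)}\right)^{2} = \left(\left(28 + \left(-5\right)^{2}\right) + 0\right)^{2} = \left(\left(28 + 25\right) + 0\right)^{2} = \left(53 + 0\right)^{2} = 53^{2} = 2809$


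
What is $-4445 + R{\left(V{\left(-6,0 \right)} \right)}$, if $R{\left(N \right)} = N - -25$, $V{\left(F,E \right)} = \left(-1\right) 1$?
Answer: $-4421$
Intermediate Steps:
$V{\left(F,E \right)} = -1$
$R{\left(N \right)} = 25 + N$ ($R{\left(N \right)} = N + 25 = 25 + N$)
$-4445 + R{\left(V{\left(-6,0 \right)} \right)} = -4445 + \left(25 - 1\right) = -4445 + 24 = -4421$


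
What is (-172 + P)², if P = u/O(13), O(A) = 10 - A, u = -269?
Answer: 61009/9 ≈ 6778.8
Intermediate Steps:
P = 269/3 (P = -269/(10 - 1*13) = -269/(10 - 13) = -269/(-3) = -269*(-⅓) = 269/3 ≈ 89.667)
(-172 + P)² = (-172 + 269/3)² = (-247/3)² = 61009/9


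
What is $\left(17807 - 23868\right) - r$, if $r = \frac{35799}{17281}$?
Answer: $- \frac{104775940}{17281} \approx -6063.1$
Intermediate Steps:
$r = \frac{35799}{17281}$ ($r = 35799 \cdot \frac{1}{17281} = \frac{35799}{17281} \approx 2.0716$)
$\left(17807 - 23868\right) - r = \left(17807 - 23868\right) - \frac{35799}{17281} = -6061 - \frac{35799}{17281} = - \frac{104775940}{17281}$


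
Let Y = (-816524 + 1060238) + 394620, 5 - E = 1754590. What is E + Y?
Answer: -1116251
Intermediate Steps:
E = -1754585 (E = 5 - 1*1754590 = 5 - 1754590 = -1754585)
Y = 638334 (Y = 243714 + 394620 = 638334)
E + Y = -1754585 + 638334 = -1116251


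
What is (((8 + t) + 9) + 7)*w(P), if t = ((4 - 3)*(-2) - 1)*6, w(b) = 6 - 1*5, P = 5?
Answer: 6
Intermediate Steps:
w(b) = 1 (w(b) = 6 - 5 = 1)
t = -18 (t = (1*(-2) - 1)*6 = (-2 - 1)*6 = -3*6 = -18)
(((8 + t) + 9) + 7)*w(P) = (((8 - 18) + 9) + 7)*1 = ((-10 + 9) + 7)*1 = (-1 + 7)*1 = 6*1 = 6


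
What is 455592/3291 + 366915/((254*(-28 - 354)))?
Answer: 14332554437/106439716 ≈ 134.65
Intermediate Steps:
455592/3291 + 366915/((254*(-28 - 354))) = 455592*(1/3291) + 366915/((254*(-382))) = 151864/1097 + 366915/(-97028) = 151864/1097 + 366915*(-1/97028) = 151864/1097 - 366915/97028 = 14332554437/106439716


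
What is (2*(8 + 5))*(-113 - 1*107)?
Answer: -5720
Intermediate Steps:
(2*(8 + 5))*(-113 - 1*107) = (2*13)*(-113 - 107) = 26*(-220) = -5720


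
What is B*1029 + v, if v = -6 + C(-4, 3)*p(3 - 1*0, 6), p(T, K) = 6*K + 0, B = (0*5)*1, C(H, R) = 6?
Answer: 210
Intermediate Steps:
B = 0 (B = 0*1 = 0)
p(T, K) = 6*K
v = 210 (v = -6 + 6*(6*6) = -6 + 6*36 = -6 + 216 = 210)
B*1029 + v = 0*1029 + 210 = 0 + 210 = 210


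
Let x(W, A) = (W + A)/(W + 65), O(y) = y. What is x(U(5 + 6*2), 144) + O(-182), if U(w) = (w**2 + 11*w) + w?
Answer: -100919/558 ≈ -180.86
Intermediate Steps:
U(w) = w**2 + 12*w
x(W, A) = (A + W)/(65 + W)
x(U(5 + 6*2), 144) + O(-182) = (144 + (5 + 6*2)*(12 + (5 + 6*2)))/(65 + (5 + 6*2)*(12 + (5 + 6*2))) - 182 = (144 + (5 + 12)*(12 + (5 + 12)))/(65 + (5 + 12)*(12 + (5 + 12))) - 182 = (144 + 17*(12 + 17))/(65 + 17*(12 + 17)) - 182 = (144 + 17*29)/(65 + 17*29) - 182 = (144 + 493)/(65 + 493) - 182 = 637/558 - 182 = -100919/558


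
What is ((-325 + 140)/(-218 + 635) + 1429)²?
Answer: 354868021264/173889 ≈ 2.0408e+6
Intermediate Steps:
((-325 + 140)/(-218 + 635) + 1429)² = (-185/417 + 1429)² = (595708/417)² = 354868021264/173889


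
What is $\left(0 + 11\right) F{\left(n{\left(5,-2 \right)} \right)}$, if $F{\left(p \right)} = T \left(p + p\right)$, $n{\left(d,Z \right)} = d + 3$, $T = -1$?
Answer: $-176$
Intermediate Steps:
$n{\left(d,Z \right)} = 3 + d$
$F{\left(p \right)} = - 2 p$ ($F{\left(p \right)} = - (p + p) = - 2 p$)
$\left(0 + 11\right) F{\left(n{\left(5,-2 \right)} \right)} = \left(0 + 11\right) \left(- 2 \left(3 + 5\right)\right) = 11 \left(\left(-2\right) 8\right) = 11 \left(-16\right) = -176$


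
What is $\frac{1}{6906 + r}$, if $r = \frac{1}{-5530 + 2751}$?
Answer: $\frac{2779}{19191773} \approx 0.0001448$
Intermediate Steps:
$r = - \frac{1}{2779}$ ($r = \frac{1}{-2779} = - \frac{1}{2779} \approx -0.00035984$)
$\frac{1}{6906 + r} = \frac{1}{6906 - \frac{1}{2779}} = \frac{1}{\frac{19191773}{2779}} = \frac{2779}{19191773}$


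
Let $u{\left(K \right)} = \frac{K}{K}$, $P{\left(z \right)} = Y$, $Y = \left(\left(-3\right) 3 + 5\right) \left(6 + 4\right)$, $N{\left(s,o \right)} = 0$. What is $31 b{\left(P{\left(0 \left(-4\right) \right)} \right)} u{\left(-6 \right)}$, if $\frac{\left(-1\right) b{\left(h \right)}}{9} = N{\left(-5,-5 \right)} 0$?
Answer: $0$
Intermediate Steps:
$Y = -40$ ($Y = \left(-9 + 5\right) 10 = \left(-4\right) 10 = -40$)
$P{\left(z \right)} = -40$
$u{\left(K \right)} = 1$
$b{\left(h \right)} = 0$ ($b{\left(h \right)} = - 9 \cdot 0 \cdot 0 = \left(-9\right) 0 = 0$)
$31 b{\left(P{\left(0 \left(-4\right) \right)} \right)} u{\left(-6 \right)} = 31 \cdot 0 \cdot 1 = 0 \cdot 1 = 0$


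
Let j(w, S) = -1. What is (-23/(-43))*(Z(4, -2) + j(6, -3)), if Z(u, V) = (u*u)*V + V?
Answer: -805/43 ≈ -18.721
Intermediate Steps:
Z(u, V) = V + V*u² (Z(u, V) = u²*V + V = V*u² + V = V + V*u²)
(-23/(-43))*(Z(4, -2) + j(6, -3)) = (-23/(-43))*(-2*(1 + 4²) - 1) = (-23*(-1/43))*(-2*(1 + 16) - 1) = 23*(-2*17 - 1)/43 = 23*(-34 - 1)/43 = (23/43)*(-35) = -805/43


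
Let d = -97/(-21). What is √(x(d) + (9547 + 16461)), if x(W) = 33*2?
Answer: √26074 ≈ 161.47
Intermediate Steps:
d = 97/21 (d = -97*(-1/21) = 97/21 ≈ 4.6190)
x(W) = 66
√(x(d) + (9547 + 16461)) = √(66 + (9547 + 16461)) = √(66 + 26008) = √26074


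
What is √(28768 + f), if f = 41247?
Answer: √70015 ≈ 264.60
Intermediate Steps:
√(28768 + f) = √(28768 + 41247) = √70015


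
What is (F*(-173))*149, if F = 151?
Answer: -3892327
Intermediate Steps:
(F*(-173))*149 = (151*(-173))*149 = -26123*149 = -3892327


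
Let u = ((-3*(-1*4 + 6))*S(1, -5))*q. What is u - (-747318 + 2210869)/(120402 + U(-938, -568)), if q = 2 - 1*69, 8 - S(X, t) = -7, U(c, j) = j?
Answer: 721135469/119834 ≈ 6017.8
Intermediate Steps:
S(X, t) = 15 (S(X, t) = 8 - 1*(-7) = 8 + 7 = 15)
q = -67 (q = 2 - 69 = -67)
u = 6030 (u = (-3*(-1*4 + 6)*15)*(-67) = (-3*(-4 + 6)*15)*(-67) = (-3*2*15)*(-67) = -6*15*(-67) = -90*(-67) = 6030)
u - (-747318 + 2210869)/(120402 + U(-938, -568)) = 6030 - (-747318 + 2210869)/(120402 - 568) = 6030 - 1463551/119834 = 721135469/119834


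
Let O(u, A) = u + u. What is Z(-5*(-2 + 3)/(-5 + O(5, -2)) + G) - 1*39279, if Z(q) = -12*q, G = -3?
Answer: -39231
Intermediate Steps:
O(u, A) = 2*u
Z(-5*(-2 + 3)/(-5 + O(5, -2)) + G) - 1*39279 = -12*(-5*(-2 + 3)/(-5 + 2*5) - 3) - 1*39279 = -12*(-5/(-5 + 10) - 3) - 39279 = -12*(-5/5 - 3) - 39279 = -12*(-5*⅕ - 3) - 39279 = -12*(-1 - 3) - 39279 = -12*(-4) - 39279 = 48 - 39279 = -39231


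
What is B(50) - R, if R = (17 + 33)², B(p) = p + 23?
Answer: -2427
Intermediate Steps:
B(p) = 23 + p
R = 2500 (R = 50² = 2500)
B(50) - R = (23 + 50) - 1*2500 = 73 - 2500 = -2427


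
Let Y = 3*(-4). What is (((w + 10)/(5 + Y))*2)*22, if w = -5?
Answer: -220/7 ≈ -31.429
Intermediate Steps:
Y = -12
(((w + 10)/(5 + Y))*2)*22 = (((-5 + 10)/(5 - 12))*2)*22 = ((5/(-7))*2)*22 = ((5*(-⅐))*2)*22 = -5/7*2*22 = -10/7*22 = -220/7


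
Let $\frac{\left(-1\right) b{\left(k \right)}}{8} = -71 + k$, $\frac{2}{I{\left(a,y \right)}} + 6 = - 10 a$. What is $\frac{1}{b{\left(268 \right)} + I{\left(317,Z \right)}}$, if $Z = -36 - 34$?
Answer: $- \frac{1588}{2502689} \approx -0.00063452$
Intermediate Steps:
$Z = -70$
$I{\left(a,y \right)} = \frac{2}{-6 - 10 a}$
$b{\left(k \right)} = 568 - 8 k$ ($b{\left(k \right)} = - 8 \left(-71 + k\right) = 568 - 8 k$)
$\frac{1}{b{\left(268 \right)} + I{\left(317,Z \right)}} = \frac{1}{\left(568 - 2144\right) - \frac{1}{3 + 5 \cdot 317}} = \frac{1}{\left(568 - 2144\right) - \frac{1}{3 + 1585}} = \frac{1}{-1576 - \frac{1}{1588}} = \frac{1}{- \frac{2502689}{1588}} = - \frac{1588}{2502689}$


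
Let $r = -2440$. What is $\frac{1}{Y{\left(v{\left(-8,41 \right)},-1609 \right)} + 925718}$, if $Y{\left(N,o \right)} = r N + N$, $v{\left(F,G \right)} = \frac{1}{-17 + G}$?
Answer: $\frac{8}{7404931} \approx 1.0804 \cdot 10^{-6}$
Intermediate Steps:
$Y{\left(N,o \right)} = - 2439 N$ ($Y{\left(N,o \right)} = - 2440 N + N = - 2439 N$)
$\frac{1}{Y{\left(v{\left(-8,41 \right)},-1609 \right)} + 925718} = \frac{1}{- \frac{2439}{-17 + 41} + 925718} = \frac{1}{- \frac{2439}{24} + 925718} = \frac{1}{\left(-2439\right) \frac{1}{24} + 925718} = \frac{1}{- \frac{813}{8} + 925718} = \frac{1}{\frac{7404931}{8}} = \frac{8}{7404931}$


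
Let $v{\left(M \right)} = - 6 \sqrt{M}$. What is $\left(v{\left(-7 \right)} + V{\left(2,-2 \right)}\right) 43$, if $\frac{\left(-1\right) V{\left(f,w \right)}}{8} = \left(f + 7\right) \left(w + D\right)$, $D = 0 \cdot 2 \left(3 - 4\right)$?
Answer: $6192 - 258 i \sqrt{7} \approx 6192.0 - 682.6 i$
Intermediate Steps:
$D = 0$ ($D = 0 \left(-1\right) = 0$)
$V{\left(f,w \right)} = - 8 w \left(7 + f\right)$ ($V{\left(f,w \right)} = - 8 \left(f + 7\right) \left(w + 0\right) = - 8 \left(7 + f\right) w = - 8 w \left(7 + f\right)$)
$\left(v{\left(-7 \right)} + V{\left(2,-2 \right)}\right) 43 = \left(- 6 \sqrt{-7} + 8 \left(-2\right) \left(-7 - 2\right)\right) 43 = \left(- 6 i \sqrt{7} + 8 \left(-2\right) \left(-7 - 2\right)\right) 43 = \left(- 6 i \sqrt{7} + 8 \left(-2\right) \left(-9\right)\right) 43 = \left(- 6 i \sqrt{7} + 144\right) 43 = \left(144 - 6 i \sqrt{7}\right) 43 = 6192 - 258 i \sqrt{7}$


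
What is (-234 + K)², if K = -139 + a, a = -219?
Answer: 350464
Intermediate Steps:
K = -358 (K = -139 - 219 = -358)
(-234 + K)² = (-234 - 358)² = (-592)² = 350464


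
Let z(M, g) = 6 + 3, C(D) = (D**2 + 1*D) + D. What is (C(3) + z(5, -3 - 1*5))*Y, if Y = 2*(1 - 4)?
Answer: -144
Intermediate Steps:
C(D) = D**2 + 2*D (C(D) = (D**2 + D) + D = (D + D**2) + D = D**2 + 2*D)
Y = -6 (Y = 2*(-3) = -6)
z(M, g) = 9
(C(3) + z(5, -3 - 1*5))*Y = (3*(2 + 3) + 9)*(-6) = (3*5 + 9)*(-6) = (15 + 9)*(-6) = 24*(-6) = -144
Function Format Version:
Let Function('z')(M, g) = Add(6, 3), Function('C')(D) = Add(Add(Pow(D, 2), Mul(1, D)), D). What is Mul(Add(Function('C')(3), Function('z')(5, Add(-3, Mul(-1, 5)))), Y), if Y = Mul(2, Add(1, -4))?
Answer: -144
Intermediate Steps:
Function('C')(D) = Add(Pow(D, 2), Mul(2, D)) (Function('C')(D) = Add(Add(Pow(D, 2), D), D) = Add(Add(D, Pow(D, 2)), D) = Add(Pow(D, 2), Mul(2, D)))
Y = -6 (Y = Mul(2, -3) = -6)
Function('z')(M, g) = 9
Mul(Add(Function('C')(3), Function('z')(5, Add(-3, Mul(-1, 5)))), Y) = Mul(Add(Mul(3, Add(2, 3)), 9), -6) = Mul(Add(Mul(3, 5), 9), -6) = Mul(Add(15, 9), -6) = Mul(24, -6) = -144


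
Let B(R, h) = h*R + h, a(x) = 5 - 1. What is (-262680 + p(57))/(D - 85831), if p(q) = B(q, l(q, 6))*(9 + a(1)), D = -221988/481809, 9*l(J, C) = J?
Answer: 124260789542/41354370267 ≈ 3.0048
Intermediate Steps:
l(J, C) = J/9
a(x) = 4
D = -73996/160603 (D = -221988*1/481809 = -73996/160603 ≈ -0.46074)
B(R, h) = h + R*h (B(R, h) = R*h + h = h + R*h)
p(q) = 13*q*(1 + q)/9 (p(q) = ((q/9)*(1 + q))*(9 + 4) = (q*(1 + q)/9)*13 = 13*q*(1 + q)/9)
(-262680 + p(57))/(D - 85831) = (-262680 + (13/9)*57*(1 + 57))/(-73996/160603 - 85831) = (-262680 + (13/9)*57*58)/(-13784790089/160603) = (-262680 + 14326/3)*(-160603/13784790089) = -773714/3*(-160603/13784790089) = 124260789542/41354370267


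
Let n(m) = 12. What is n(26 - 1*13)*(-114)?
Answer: -1368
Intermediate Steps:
n(26 - 1*13)*(-114) = 12*(-114) = -1368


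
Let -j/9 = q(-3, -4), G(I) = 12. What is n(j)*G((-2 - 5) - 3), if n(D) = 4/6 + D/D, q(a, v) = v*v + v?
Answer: 20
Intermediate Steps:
q(a, v) = v + v² (q(a, v) = v² + v = v + v²)
j = -108 (j = -(-36)*(1 - 4) = -(-36)*(-3) = -9*12 = -108)
n(D) = 5/3 (n(D) = 4*(⅙) + 1 = ⅔ + 1 = 5/3)
n(j)*G((-2 - 5) - 3) = (5/3)*12 = 20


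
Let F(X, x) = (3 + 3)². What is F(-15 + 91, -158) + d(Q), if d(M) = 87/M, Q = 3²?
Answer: 137/3 ≈ 45.667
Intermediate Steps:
F(X, x) = 36 (F(X, x) = 6² = 36)
Q = 9
F(-15 + 91, -158) + d(Q) = 36 + 87/9 = 36 + 87*(⅑) = 36 + 29/3 = 137/3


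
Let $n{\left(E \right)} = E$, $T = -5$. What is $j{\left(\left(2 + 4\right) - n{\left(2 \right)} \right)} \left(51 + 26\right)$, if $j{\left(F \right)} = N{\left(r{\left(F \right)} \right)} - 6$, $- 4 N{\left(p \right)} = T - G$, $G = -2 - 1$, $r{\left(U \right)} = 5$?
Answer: $- \frac{847}{2} \approx -423.5$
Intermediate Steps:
$G = -3$
$N{\left(p \right)} = \frac{1}{2}$ ($N{\left(p \right)} = - \frac{-5 - -3}{4} = - \frac{-5 + 3}{4} = \left(- \frac{1}{4}\right) \left(-2\right) = \frac{1}{2}$)
$j{\left(F \right)} = - \frac{11}{2}$ ($j{\left(F \right)} = \frac{1}{2} - 6 = - \frac{11}{2}$)
$j{\left(\left(2 + 4\right) - n{\left(2 \right)} \right)} \left(51 + 26\right) = - \frac{11 \left(51 + 26\right)}{2} = \left(- \frac{11}{2}\right) 77 = - \frac{847}{2}$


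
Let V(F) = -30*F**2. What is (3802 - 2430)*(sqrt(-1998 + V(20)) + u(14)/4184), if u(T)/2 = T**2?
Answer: 67228/523 + 1372*I*sqrt(13998) ≈ 128.54 + 1.6233e+5*I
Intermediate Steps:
u(T) = 2*T**2
(3802 - 2430)*(sqrt(-1998 + V(20)) + u(14)/4184) = (3802 - 2430)*(sqrt(-1998 - 30*20**2) + (2*14**2)/4184) = 1372*(sqrt(-1998 - 30*400) + (2*196)*(1/4184)) = 1372*(sqrt(-1998 - 12000) + 392*(1/4184)) = 1372*(sqrt(-13998) + 49/523) = 1372*(I*sqrt(13998) + 49/523) = 1372*(49/523 + I*sqrt(13998)) = 67228/523 + 1372*I*sqrt(13998)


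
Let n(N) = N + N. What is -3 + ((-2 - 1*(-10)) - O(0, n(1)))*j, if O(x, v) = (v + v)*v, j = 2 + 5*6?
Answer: -3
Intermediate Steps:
j = 32 (j = 2 + 30 = 32)
n(N) = 2*N
O(x, v) = 2*v² (O(x, v) = (2*v)*v = 2*v²)
-3 + ((-2 - 1*(-10)) - O(0, n(1)))*j = -3 + ((-2 - 1*(-10)) - 2*(2*1)²)*32 = -3 + ((-2 + 10) - 2*2²)*32 = -3 + (8 - 2*4)*32 = -3 + (8 - 1*8)*32 = -3 + (8 - 8)*32 = -3 + 0*32 = -3 + 0 = -3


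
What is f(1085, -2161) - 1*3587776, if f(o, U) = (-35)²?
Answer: -3586551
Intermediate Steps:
f(o, U) = 1225
f(1085, -2161) - 1*3587776 = 1225 - 1*3587776 = 1225 - 3587776 = -3586551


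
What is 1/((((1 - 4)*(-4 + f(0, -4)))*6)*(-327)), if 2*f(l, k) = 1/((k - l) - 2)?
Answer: -2/48069 ≈ -4.1607e-5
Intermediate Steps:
f(l, k) = 1/(2*(-2 + k - l)) (f(l, k) = 1/(2*((k - l) - 2)) = 1/(2*(-2 + k - l)))
1/((((1 - 4)*(-4 + f(0, -4)))*6)*(-327)) = 1/((((1 - 4)*(-4 + 1/(2*(-2 - 4 - 1*0))))*6)*(-327)) = 1/((-3*(-4 + 1/(2*(-2 - 4 + 0)))*6)*(-327)) = 1/((-3*(-4 + (½)/(-6))*6)*(-327)) = 1/((-3*(-4 + (½)*(-⅙))*6)*(-327)) = 1/((-3*(-4 - 1/12)*6)*(-327)) = 1/((-3*(-49/12)*6)*(-327)) = 1/(((49/4)*6)*(-327)) = 1/((147/2)*(-327)) = 1/(-48069/2) = -2/48069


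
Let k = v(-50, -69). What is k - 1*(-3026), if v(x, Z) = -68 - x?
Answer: 3008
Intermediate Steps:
k = -18 (k = -68 - 1*(-50) = -68 + 50 = -18)
k - 1*(-3026) = -18 - 1*(-3026) = -18 + 3026 = 3008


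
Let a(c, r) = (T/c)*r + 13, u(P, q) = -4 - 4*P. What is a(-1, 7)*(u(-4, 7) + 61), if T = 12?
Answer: -5183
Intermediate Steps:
a(c, r) = 13 + 12*r/c (a(c, r) = (12/c)*r + 13 = 12*r/c + 13 = 13 + 12*r/c)
a(-1, 7)*(u(-4, 7) + 61) = (13 + 12*7/(-1))*((-4 - 4*(-4)) + 61) = (13 + 12*7*(-1))*((-4 + 16) + 61) = (13 - 84)*(12 + 61) = -71*73 = -5183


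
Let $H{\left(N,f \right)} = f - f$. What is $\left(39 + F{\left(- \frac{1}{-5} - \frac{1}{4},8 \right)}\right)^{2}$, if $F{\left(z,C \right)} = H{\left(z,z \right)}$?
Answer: $1521$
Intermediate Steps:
$H{\left(N,f \right)} = 0$
$F{\left(z,C \right)} = 0$
$\left(39 + F{\left(- \frac{1}{-5} - \frac{1}{4},8 \right)}\right)^{2} = \left(39 + 0\right)^{2} = 39^{2} = 1521$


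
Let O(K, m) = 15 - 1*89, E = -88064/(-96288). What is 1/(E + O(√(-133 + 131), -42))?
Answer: -3009/219914 ≈ -0.013683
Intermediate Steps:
E = 2752/3009 (E = -88064*(-1/96288) = 2752/3009 ≈ 0.91459)
O(K, m) = -74 (O(K, m) = 15 - 89 = -74)
1/(E + O(√(-133 + 131), -42)) = 1/(2752/3009 - 74) = 1/(-219914/3009) = -3009/219914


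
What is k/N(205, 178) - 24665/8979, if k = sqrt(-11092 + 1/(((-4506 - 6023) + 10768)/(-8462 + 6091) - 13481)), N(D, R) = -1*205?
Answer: -24665/8979 - I*sqrt(11332446666377290190)/6552556450 ≈ -2.747 - 0.51375*I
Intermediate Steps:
N(D, R) = -205
k = I*sqrt(11332446666377290190)/31963690 (k = sqrt(-11092 + 1/((-10529 + 10768)/(-2371) - 13481)) = sqrt(-11092 + 1/(239*(-1/2371) - 13481)) = sqrt(-11092 + 1/(-239/2371 - 13481)) = sqrt(-11092 + 1/(-31963690/2371)) = sqrt(-11092 - 2371/31963690) = sqrt(-354541251851/31963690) = I*sqrt(11332446666377290190)/31963690 ≈ 105.32*I)
k/N(205, 178) - 24665/8979 = (I*sqrt(11332446666377290190)/31963690)/(-205) - 24665/8979 = (I*sqrt(11332446666377290190)/31963690)*(-1/205) - 24665*1/8979 = -I*sqrt(11332446666377290190)/6552556450 - 24665/8979 = -24665/8979 - I*sqrt(11332446666377290190)/6552556450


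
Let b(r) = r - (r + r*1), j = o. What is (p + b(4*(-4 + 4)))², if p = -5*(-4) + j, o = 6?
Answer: 676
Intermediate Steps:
j = 6
b(r) = -r (b(r) = r - (r + r) = r - 2*r = -r)
p = 26 (p = -5*(-4) + 6 = 20 + 6 = 26)
(p + b(4*(-4 + 4)))² = (26 - 4*(-4 + 4))² = (26 - 4*0)² = (26 - 1*0)² = (26 + 0)² = 26² = 676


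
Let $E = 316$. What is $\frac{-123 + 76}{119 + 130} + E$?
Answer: $\frac{78637}{249} \approx 315.81$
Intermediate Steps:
$\frac{-123 + 76}{119 + 130} + E = \frac{-123 + 76}{119 + 130} + 316 = - \frac{47}{249} + 316 = \frac{78637}{249}$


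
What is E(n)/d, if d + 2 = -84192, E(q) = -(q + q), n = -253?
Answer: -23/3827 ≈ -0.0060099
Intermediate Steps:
E(q) = -2*q
d = -84194 (d = -2 - 84192 = -84194)
E(n)/d = -2*(-253)/(-84194) = 506*(-1/84194) = -23/3827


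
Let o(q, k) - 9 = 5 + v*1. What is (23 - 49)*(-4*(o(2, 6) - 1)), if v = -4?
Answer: 936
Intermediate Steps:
o(q, k) = 10 (o(q, k) = 9 + (5 - 4*1) = 9 + (5 - 4) = 9 + 1 = 10)
(23 - 49)*(-4*(o(2, 6) - 1)) = (23 - 49)*(-4*(10 - 1)) = -(-104)*9 = -26*(-36) = 936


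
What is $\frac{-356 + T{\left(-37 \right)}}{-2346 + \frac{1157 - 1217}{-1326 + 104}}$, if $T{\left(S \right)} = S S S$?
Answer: $\frac{1484119}{68256} \approx 21.743$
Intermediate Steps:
$T{\left(S \right)} = S^{3}$ ($T{\left(S \right)} = S^{2} S = S^{3}$)
$\frac{-356 + T{\left(-37 \right)}}{-2346 + \frac{1157 - 1217}{-1326 + 104}} = \frac{-356 + \left(-37\right)^{3}}{-2346 + \frac{1157 - 1217}{-1326 + 104}} = \frac{-356 - 50653}{-2346 - \frac{60}{-1222}} = - \frac{51009}{-2346 - - \frac{30}{611}} = - \frac{51009}{-2346 + \frac{30}{611}} = - \frac{51009}{- \frac{1433376}{611}} = \left(-51009\right) \left(- \frac{611}{1433376}\right) = \frac{1484119}{68256}$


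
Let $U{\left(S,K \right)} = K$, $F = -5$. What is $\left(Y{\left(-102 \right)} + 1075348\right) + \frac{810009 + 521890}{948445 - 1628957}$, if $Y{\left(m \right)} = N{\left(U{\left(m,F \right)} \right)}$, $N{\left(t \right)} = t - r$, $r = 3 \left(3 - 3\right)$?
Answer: $\frac{731782483717}{680512} \approx 1.0753 \cdot 10^{6}$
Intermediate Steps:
$r = 0$ ($r = 3 \cdot 0 = 0$)
$N{\left(t \right)} = t$ ($N{\left(t \right)} = t - 0 = t + 0 = t$)
$Y{\left(m \right)} = -5$
$\left(Y{\left(-102 \right)} + 1075348\right) + \frac{810009 + 521890}{948445 - 1628957} = \left(-5 + 1075348\right) + \frac{810009 + 521890}{948445 - 1628957} = 1075343 + \frac{1331899}{-680512} = 1075343 + 1331899 \left(- \frac{1}{680512}\right) = 1075343 - \frac{1331899}{680512} = \frac{731782483717}{680512}$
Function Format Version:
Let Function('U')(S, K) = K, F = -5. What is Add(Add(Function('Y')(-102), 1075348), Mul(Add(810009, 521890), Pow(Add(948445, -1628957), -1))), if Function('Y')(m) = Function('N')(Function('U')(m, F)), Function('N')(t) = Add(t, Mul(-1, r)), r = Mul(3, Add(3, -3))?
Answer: Rational(731782483717, 680512) ≈ 1.0753e+6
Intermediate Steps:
r = 0 (r = Mul(3, 0) = 0)
Function('N')(t) = t (Function('N')(t) = Add(t, Mul(-1, 0)) = Add(t, 0) = t)
Function('Y')(m) = -5
Add(Add(Function('Y')(-102), 1075348), Mul(Add(810009, 521890), Pow(Add(948445, -1628957), -1))) = Add(Add(-5, 1075348), Mul(Add(810009, 521890), Pow(Add(948445, -1628957), -1))) = Add(1075343, Mul(1331899, Pow(-680512, -1))) = Add(1075343, Mul(1331899, Rational(-1, 680512))) = Add(1075343, Rational(-1331899, 680512)) = Rational(731782483717, 680512)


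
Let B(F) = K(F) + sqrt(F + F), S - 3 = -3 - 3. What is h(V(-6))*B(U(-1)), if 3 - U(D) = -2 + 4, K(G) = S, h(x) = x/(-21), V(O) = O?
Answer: -6/7 + 2*sqrt(2)/7 ≈ -0.45308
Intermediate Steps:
S = -3 (S = 3 + (-3 - 3) = 3 - 6 = -3)
h(x) = -x/21 (h(x) = x*(-1/21) = -x/21)
K(G) = -3
U(D) = 1 (U(D) = 3 - (-2 + 4) = 3 - 1*2 = 3 - 2 = 1)
B(F) = -3 + sqrt(2)*sqrt(F) (B(F) = -3 + sqrt(F + F) = -3 + sqrt(2*F) = -3 + sqrt(2)*sqrt(F))
h(V(-6))*B(U(-1)) = (-1/21*(-6))*(-3 + sqrt(2)*sqrt(1)) = 2*(-3 + sqrt(2)*1)/7 = 2*(-3 + sqrt(2))/7 = -6/7 + 2*sqrt(2)/7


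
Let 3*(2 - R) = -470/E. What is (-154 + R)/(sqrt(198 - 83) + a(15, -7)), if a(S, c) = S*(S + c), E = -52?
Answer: -48364/37141 + 12091*sqrt(115)/1114230 ≈ -1.1858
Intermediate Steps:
R = -79/78 (R = 2 - (-470)/(3*(-52)) = 2 - (-470)*(-1)/(3*52) = 2 - 1/3*235/26 = 2 - 235/78 = -79/78 ≈ -1.0128)
(-154 + R)/(sqrt(198 - 83) + a(15, -7)) = (-154 - 79/78)/(sqrt(198 - 83) + 15*(15 - 7)) = -12091/(78*(sqrt(115) + 15*8)) = -12091/(78*(sqrt(115) + 120)) = -12091/(78*(120 + sqrt(115)))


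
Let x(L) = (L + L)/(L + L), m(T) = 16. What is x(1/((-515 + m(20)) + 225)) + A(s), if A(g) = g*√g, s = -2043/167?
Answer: 1 - 6129*I*√37909/27889 ≈ 1.0 - 42.789*I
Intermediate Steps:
s = -2043/167 (s = -2043*1/167 = -2043/167 ≈ -12.234)
A(g) = g^(3/2)
x(L) = 1 (x(L) = (2*L)/((2*L)) = (2*L)*(1/(2*L)) = 1)
x(1/((-515 + m(20)) + 225)) + A(s) = 1 + (-2043/167)^(3/2) = 1 - 6129*I*√37909/27889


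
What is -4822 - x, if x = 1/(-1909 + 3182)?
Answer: -6138407/1273 ≈ -4822.0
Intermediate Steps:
x = 1/1273 ≈ 0.00078555
-4822 - x = -4822 - 1*1/1273 = -4822 - 1/1273 = -6138407/1273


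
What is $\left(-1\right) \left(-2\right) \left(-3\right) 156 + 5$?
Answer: $-931$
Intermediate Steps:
$\left(-1\right) \left(-2\right) \left(-3\right) 156 + 5 = 2 \left(-3\right) 156 + 5 = \left(-6\right) 156 + 5 = -936 + 5 = -931$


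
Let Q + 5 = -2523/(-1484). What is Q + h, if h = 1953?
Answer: 2893355/1484 ≈ 1949.7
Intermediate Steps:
Q = -4897/1484 (Q = -5 - 2523/(-1484) = -5 - 2523*(-1/1484) = -5 + 2523/1484 = -4897/1484 ≈ -3.2999)
Q + h = -4897/1484 + 1953 = 2893355/1484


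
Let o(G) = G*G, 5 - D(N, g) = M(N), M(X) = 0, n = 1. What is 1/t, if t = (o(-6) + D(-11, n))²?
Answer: 1/1681 ≈ 0.00059488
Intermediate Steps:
D(N, g) = 5 (D(N, g) = 5 - 1*0 = 5 + 0 = 5)
o(G) = G²
t = 1681 (t = ((-6)² + 5)² = (36 + 5)² = 41² = 1681)
1/t = 1/1681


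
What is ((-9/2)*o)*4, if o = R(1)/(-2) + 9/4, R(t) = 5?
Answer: 9/2 ≈ 4.5000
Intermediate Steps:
o = -1/4 (o = 5/(-2) + 9/4 = 5*(-1/2) + 9*(1/4) = -5/2 + 9/4 = -1/4 ≈ -0.25000)
((-9/2)*o)*4 = (-9/2*(-1/4))*4 = (-9*1/2*(-1/4))*4 = -9/2*(-1/4)*4 = (9/8)*4 = 9/2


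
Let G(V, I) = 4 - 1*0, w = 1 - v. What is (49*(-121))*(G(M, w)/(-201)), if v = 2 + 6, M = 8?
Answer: 23716/201 ≈ 117.99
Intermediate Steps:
v = 8
w = -7 (w = 1 - 1*8 = 1 - 8 = -7)
G(V, I) = 4 (G(V, I) = 4 + 0 = 4)
(49*(-121))*(G(M, w)/(-201)) = (49*(-121))*(4/(-201)) = -23716*(-1)/201 = -5929*(-4/201) = 23716/201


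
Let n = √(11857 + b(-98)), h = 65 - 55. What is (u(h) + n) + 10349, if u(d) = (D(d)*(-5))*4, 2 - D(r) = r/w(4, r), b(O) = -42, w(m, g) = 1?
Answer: 10509 + √11815 ≈ 10618.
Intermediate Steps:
D(r) = 2 - r (D(r) = 2 - r/1 = 2 - r)
h = 10
u(d) = -40 + 20*d (u(d) = ((2 - d)*(-5))*4 = (-10 + 5*d)*4 = -40 + 20*d)
n = √11815 (n = √(11857 - 42) = √11815 ≈ 108.70)
(u(h) + n) + 10349 = ((-40 + 20*10) + √11815) + 10349 = ((-40 + 200) + √11815) + 10349 = (160 + √11815) + 10349 = 10509 + √11815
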